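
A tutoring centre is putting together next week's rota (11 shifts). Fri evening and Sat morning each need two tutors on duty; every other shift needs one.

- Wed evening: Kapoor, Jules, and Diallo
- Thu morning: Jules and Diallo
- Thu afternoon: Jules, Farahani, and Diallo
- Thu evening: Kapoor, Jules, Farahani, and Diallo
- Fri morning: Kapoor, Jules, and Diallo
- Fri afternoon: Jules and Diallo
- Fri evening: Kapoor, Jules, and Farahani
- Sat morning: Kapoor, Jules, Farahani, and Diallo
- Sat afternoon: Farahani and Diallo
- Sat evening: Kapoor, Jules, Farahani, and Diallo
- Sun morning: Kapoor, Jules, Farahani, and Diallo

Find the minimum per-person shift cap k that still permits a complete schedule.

4

With 4 tutors and 13 worker-slots to fill, someone must work at least ⌈13/4⌉ = 4 shifts, so k ≥ 4.
k = 4 works: Wed evening→Kapoor, Thu morning→Jules, Thu afternoon→Jules, Thu evening→Kapoor, Fri morning→Kapoor, Fri afternoon→Jules, Fri evening→Kapoor+Jules, Sat morning→Farahani+Diallo, Sat afternoon→Farahani, Sat evening→Farahani, Sun morning→Farahani.
Loads: Kapoor 4, Jules 4, Farahani 4, Diallo 1 — all ≤ 4.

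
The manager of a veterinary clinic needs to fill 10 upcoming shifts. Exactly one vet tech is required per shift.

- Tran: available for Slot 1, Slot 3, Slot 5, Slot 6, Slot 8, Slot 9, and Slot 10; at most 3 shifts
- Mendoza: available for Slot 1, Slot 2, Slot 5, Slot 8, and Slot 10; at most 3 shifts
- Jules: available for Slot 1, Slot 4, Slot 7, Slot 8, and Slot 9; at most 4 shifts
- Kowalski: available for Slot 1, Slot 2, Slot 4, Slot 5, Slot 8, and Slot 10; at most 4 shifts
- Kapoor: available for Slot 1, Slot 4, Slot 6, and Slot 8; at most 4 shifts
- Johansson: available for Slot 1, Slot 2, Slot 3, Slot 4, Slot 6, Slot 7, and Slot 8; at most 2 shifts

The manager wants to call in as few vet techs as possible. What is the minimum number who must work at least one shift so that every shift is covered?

3

10 slots to fill and no one can take more than 4, so at least ⌈10/4⌉ = 3 vet techs are needed.
Tran, Mendoza, and Jules alone can cover everything: Slot 1→Mendoza, Slot 2→Mendoza, Slot 3→Tran, Slot 4→Jules, Slot 5→Tran, Slot 6→Tran, Slot 7→Jules, Slot 8→Jules, Slot 9→Jules, Slot 10→Mendoza.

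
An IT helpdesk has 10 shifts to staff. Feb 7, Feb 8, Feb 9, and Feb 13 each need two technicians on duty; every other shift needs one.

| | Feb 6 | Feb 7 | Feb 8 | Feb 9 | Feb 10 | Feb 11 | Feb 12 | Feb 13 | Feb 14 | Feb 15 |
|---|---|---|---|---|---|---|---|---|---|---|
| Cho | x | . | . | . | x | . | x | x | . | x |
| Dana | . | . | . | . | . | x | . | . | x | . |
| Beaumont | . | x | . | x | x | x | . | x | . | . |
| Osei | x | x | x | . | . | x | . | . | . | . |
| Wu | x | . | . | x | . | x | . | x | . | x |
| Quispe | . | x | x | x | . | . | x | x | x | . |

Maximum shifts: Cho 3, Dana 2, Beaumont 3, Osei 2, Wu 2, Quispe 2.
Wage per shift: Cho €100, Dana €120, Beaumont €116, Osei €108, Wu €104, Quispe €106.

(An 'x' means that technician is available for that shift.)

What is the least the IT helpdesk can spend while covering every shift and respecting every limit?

€1524

Feb 8 can only be covered by Osei and Quispe, so that assignment is forced.
Picking the cheapest available technician for each shift independently would cost €1452, but that ignores the shift limits.
An optimal schedule: Feb 6→Osei, Feb 7→Beaumont+Quispe, Feb 8→Osei+Quispe, Feb 9→Beaumont+Wu, Feb 10→Cho, Feb 11→Dana, Feb 12→Cho, Feb 13→Beaumont+Wu, Feb 14→Dana, Feb 15→Cho.
Total: 108 + 116 + 106 + 108 + 106 + 116 + 104 + 100 + 120 + 100 + 116 + 104 + 120 + 100 = €1524.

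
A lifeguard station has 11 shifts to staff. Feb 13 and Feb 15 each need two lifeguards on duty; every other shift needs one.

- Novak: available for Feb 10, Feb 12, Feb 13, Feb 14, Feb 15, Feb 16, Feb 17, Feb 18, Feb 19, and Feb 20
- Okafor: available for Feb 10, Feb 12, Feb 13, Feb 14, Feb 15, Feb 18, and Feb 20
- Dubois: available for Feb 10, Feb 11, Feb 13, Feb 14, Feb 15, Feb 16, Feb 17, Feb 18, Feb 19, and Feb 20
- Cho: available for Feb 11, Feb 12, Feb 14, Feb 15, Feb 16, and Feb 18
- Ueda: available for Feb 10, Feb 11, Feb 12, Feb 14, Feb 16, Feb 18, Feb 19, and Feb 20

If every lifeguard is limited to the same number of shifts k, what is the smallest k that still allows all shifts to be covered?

With 5 lifeguards and 13 worker-slots to fill, someone must work at least ⌈13/5⌉ = 3 shifts, so k ≥ 3.
k = 3 works: Feb 10→Okafor, Feb 11→Dubois, Feb 12→Okafor, Feb 13→Novak+Okafor, Feb 14→Cho, Feb 15→Dubois+Cho, Feb 16→Dubois, Feb 17→Novak, Feb 18→Cho, Feb 19→Novak, Feb 20→Ueda.
Loads: Novak 3, Okafor 3, Dubois 3, Cho 3, Ueda 1 — all ≤ 3.

3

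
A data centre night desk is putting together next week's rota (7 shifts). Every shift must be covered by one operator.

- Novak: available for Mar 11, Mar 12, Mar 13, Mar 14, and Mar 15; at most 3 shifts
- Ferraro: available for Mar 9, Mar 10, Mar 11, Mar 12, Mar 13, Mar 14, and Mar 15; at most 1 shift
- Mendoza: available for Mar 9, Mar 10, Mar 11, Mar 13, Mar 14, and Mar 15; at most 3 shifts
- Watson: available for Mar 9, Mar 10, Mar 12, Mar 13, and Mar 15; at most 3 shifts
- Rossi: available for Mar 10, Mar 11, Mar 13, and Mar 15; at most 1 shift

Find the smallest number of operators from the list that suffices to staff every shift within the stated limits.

7 slots to fill and no one can take more than 3, so at least ⌈7/3⌉ = 3 operators are needed.
Novak, Ferraro, and Mendoza alone can cover everything: Mar 9→Ferraro, Mar 10→Mendoza, Mar 11→Novak, Mar 12→Novak, Mar 13→Novak, Mar 14→Mendoza, Mar 15→Mendoza.

3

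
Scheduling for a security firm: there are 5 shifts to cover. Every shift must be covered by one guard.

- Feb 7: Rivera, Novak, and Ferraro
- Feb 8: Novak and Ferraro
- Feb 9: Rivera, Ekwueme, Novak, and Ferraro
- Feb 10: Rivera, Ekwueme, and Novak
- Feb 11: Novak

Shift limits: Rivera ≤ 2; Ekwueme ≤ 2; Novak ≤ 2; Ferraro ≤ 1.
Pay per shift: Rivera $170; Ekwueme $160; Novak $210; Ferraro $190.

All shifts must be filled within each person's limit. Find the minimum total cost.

$890

Feb 11 can only be covered by Novak, so that assignment is forced.
Picking the cheapest available guard for each shift independently would cost $890, and that bound is achievable.
An optimal schedule: Feb 7→Rivera, Feb 8→Ferraro, Feb 9→Ekwueme, Feb 10→Ekwueme, Feb 11→Novak.
Total: 170 + 190 + 160 + 160 + 210 = $890.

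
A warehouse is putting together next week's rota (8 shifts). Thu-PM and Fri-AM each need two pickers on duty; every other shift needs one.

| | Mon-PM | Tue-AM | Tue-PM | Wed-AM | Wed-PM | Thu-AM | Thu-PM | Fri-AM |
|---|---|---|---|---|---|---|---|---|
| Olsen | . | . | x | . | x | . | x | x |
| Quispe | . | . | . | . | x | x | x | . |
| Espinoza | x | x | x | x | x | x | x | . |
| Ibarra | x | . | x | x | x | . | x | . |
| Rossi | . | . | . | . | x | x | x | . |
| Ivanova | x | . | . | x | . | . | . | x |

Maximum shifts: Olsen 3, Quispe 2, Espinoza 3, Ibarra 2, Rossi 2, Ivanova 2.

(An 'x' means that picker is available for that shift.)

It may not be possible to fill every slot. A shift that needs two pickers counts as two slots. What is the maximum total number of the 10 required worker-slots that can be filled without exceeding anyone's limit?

Total capacity across all pickers is 3+2+3+2+2+2 = 14, and 10 slots are needed, so at most 10 can be filled.
An assignment achieving 10: Mon-PM→Espinoza, Tue-AM→Espinoza, Tue-PM→Olsen, Wed-AM→Espinoza, Wed-PM→Olsen, Thu-AM→Quispe, Thu-PM→Quispe+Ibarra, Fri-AM→Olsen+Ivanova.
Loads: Olsen 3/3, Quispe 2/2, Espinoza 3/3, Ibarra 1/2, Rossi 0/2, Ivanova 1/2.

10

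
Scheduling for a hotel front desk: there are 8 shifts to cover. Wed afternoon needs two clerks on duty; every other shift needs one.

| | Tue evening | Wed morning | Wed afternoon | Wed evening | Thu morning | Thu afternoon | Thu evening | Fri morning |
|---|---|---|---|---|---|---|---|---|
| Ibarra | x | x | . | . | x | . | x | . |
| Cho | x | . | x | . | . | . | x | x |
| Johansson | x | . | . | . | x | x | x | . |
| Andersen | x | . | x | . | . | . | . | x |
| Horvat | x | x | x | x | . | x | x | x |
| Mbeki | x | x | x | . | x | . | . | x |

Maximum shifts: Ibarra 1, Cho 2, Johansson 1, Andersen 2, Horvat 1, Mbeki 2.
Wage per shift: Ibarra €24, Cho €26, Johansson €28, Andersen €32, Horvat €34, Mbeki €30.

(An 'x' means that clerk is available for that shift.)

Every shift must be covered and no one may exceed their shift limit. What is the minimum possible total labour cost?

€262

Wed evening can only be covered by Horvat, so that assignment is forced.
Picking the cheapest available clerk for each shift independently would cost €240, but that ignores the shift limits.
An optimal schedule: Tue evening→Andersen, Wed morning→Ibarra, Wed afternoon→Andersen+Mbeki, Wed evening→Horvat, Thu morning→Mbeki, Thu afternoon→Johansson, Thu evening→Cho, Fri morning→Cho.
Total: 32 + 24 + 32 + 30 + 34 + 30 + 28 + 26 + 26 = €262.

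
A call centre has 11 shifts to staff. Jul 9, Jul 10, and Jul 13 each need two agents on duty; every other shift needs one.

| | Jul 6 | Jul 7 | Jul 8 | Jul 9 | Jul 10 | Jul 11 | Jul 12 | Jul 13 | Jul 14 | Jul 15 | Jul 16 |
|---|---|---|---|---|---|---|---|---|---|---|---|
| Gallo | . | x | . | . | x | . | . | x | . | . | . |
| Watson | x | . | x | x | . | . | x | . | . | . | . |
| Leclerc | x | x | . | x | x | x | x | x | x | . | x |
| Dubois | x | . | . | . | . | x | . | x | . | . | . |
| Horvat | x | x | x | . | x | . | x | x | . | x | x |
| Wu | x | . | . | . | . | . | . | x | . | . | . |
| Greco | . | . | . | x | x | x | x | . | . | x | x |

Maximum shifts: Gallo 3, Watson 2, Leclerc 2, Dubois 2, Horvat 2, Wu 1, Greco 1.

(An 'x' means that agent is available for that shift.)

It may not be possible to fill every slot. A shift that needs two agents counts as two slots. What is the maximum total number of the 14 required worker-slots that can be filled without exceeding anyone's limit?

13

Total capacity across all agents is 3+2+2+2+2+1+1 = 13, and 14 slots are needed, so at most 13 can be filled.
An assignment achieving 13: Jul 6→Dubois, Jul 7→Gallo, Jul 8→Watson, Jul 9→Watson+Leclerc, Jul 10→Gallo+Greco, Jul 11→Dubois, Jul 13→Gallo+Wu, Jul 14→Leclerc, Jul 15→Horvat, Jul 16→Horvat.
Loads: Gallo 3/3, Watson 2/2, Leclerc 2/2, Dubois 2/2, Horvat 2/2, Wu 1/1, Greco 1/1.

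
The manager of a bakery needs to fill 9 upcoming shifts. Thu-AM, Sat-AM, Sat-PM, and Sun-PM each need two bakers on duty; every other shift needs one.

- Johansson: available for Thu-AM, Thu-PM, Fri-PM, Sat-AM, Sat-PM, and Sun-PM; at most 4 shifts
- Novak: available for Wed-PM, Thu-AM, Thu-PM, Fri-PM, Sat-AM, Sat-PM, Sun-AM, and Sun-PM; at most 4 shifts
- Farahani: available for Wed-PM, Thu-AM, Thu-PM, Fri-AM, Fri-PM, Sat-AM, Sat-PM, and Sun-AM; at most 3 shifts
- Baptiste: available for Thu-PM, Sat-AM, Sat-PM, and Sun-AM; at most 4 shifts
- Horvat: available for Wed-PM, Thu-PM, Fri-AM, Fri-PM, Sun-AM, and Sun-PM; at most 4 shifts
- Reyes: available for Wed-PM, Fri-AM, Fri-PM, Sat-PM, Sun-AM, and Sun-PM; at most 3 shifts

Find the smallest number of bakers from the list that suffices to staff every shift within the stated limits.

4

13 slots to fill and no one can take more than 4, so at least ⌈13/4⌉ = 4 bakers are needed.
Johansson, Novak, Farahani, and Baptiste alone can cover everything: Wed-PM→Novak, Thu-AM→Johansson+Novak, Thu-PM→Johansson, Fri-AM→Farahani, Fri-PM→Johansson, Sat-AM→Farahani+Baptiste, Sat-PM→Farahani+Baptiste, Sun-AM→Novak, Sun-PM→Johansson+Novak.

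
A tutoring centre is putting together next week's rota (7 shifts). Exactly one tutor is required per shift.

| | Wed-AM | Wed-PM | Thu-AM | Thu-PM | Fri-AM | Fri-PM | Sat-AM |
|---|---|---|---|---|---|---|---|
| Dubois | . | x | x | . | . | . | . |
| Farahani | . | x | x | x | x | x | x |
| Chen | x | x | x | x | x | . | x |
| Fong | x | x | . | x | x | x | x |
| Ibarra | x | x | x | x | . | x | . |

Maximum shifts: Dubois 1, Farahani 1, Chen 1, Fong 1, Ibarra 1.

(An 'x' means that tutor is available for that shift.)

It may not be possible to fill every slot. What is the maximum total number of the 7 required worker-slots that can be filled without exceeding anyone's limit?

Total capacity across all tutors is 1+1+1+1+1 = 5, and 7 slots are needed, so at most 5 can be filled.
An assignment achieving 5: Wed-AM→Chen, Thu-AM→Dubois, Thu-PM→Ibarra, Fri-AM→Farahani, Fri-PM→Fong.
Loads: Dubois 1/1, Farahani 1/1, Chen 1/1, Fong 1/1, Ibarra 1/1.

5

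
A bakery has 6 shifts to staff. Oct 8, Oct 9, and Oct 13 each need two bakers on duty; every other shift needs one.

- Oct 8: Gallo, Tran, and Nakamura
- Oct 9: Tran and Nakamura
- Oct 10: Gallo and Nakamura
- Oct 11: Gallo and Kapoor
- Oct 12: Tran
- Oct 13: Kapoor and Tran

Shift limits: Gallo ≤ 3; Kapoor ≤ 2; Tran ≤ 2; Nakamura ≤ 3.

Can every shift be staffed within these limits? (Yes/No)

Total capacity is 10 and 9 slots are needed, so capacity alone doesn't rule it out.
Shifts {Oct 9, Oct 12, Oct 13} need 5 worker-slots in total, but the bakers available for any of those shifts (Kapoor, Tran, and Nakamura) can supply at most 4 among them. So no valid schedule exists.

No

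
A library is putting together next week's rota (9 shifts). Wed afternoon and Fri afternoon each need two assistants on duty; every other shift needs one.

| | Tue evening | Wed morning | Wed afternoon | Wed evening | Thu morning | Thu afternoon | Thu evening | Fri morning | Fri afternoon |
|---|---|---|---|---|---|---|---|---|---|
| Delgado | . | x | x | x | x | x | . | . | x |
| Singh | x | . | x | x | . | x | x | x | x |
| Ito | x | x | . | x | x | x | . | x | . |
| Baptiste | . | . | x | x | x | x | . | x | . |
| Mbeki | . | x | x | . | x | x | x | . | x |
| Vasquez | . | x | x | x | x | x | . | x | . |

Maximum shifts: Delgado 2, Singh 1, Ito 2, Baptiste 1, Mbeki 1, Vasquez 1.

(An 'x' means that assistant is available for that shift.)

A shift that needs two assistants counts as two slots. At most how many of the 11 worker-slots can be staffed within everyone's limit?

8

Total capacity across all assistants is 2+1+2+1+1+1 = 8, and 11 slots are needed, so at most 8 can be filled.
An assignment achieving 8: Tue evening→Singh, Wed morning→Delgado, Wed afternoon→Baptiste+Vasquez, Wed evening→Ito, Thu evening→Mbeki, Fri morning→Ito, Fri afternoon→Delgado.
Loads: Delgado 2/2, Singh 1/1, Ito 2/2, Baptiste 1/1, Mbeki 1/1, Vasquez 1/1.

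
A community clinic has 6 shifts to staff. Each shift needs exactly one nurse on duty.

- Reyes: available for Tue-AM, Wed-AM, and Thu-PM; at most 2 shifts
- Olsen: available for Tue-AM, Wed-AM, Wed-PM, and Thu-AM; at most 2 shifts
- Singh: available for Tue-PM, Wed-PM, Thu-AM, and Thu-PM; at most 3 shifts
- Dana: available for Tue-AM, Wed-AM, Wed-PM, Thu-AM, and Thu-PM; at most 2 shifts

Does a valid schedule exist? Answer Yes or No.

Tue-PM can only be covered by Singh, so that assignment is forced.
One valid schedule: Tue-AM→Reyes, Tue-PM→Singh, Wed-AM→Reyes, Wed-PM→Olsen, Thu-AM→Olsen, Thu-PM→Singh.
Loads: Reyes 2/2, Olsen 2/2, Singh 2/3, Dana 0/2 — all within limits.

Yes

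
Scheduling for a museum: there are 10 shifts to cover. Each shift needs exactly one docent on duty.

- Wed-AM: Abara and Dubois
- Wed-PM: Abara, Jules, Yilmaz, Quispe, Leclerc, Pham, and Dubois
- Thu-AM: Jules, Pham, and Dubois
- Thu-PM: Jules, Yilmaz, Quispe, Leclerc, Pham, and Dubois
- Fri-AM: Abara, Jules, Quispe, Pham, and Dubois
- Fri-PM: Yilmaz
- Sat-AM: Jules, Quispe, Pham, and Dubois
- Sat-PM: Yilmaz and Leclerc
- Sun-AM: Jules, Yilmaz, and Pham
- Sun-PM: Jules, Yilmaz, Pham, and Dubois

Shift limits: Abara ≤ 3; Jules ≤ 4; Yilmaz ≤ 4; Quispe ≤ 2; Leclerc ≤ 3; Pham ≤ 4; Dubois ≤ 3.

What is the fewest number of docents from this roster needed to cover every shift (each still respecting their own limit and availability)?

3

10 slots to fill and no one can take more than 4, so at least ⌈10/4⌉ = 3 docents are needed.
Abara, Jules, and Yilmaz alone can cover everything: Wed-AM→Abara, Wed-PM→Abara, Thu-AM→Jules, Thu-PM→Jules, Fri-AM→Abara, Fri-PM→Yilmaz, Sat-AM→Jules, Sat-PM→Yilmaz, Sun-AM→Jules, Sun-PM→Yilmaz.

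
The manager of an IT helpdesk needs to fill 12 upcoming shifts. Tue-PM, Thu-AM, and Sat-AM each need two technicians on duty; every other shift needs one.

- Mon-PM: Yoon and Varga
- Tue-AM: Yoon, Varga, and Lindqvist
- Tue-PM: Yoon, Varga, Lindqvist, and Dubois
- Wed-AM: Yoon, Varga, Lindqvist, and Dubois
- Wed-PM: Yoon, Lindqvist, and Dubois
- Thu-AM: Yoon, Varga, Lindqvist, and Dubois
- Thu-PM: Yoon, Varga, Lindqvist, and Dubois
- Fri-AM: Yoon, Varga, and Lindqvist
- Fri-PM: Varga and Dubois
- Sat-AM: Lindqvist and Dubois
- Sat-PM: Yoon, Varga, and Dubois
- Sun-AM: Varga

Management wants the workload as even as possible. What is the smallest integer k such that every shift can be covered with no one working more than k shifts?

With 4 technicians and 15 worker-slots to fill, someone must work at least ⌈15/4⌉ = 4 shifts, so k ≥ 4.
k = 4 works: Mon-PM→Yoon, Tue-AM→Yoon, Tue-PM→Lindqvist+Dubois, Wed-AM→Varga, Wed-PM→Yoon, Thu-AM→Lindqvist+Dubois, Thu-PM→Lindqvist, Fri-AM→Yoon, Fri-PM→Varga, Sat-AM→Lindqvist+Dubois, Sat-PM→Varga, Sun-AM→Varga.
Loads: Yoon 4, Varga 4, Lindqvist 4, Dubois 3 — all ≤ 4.

4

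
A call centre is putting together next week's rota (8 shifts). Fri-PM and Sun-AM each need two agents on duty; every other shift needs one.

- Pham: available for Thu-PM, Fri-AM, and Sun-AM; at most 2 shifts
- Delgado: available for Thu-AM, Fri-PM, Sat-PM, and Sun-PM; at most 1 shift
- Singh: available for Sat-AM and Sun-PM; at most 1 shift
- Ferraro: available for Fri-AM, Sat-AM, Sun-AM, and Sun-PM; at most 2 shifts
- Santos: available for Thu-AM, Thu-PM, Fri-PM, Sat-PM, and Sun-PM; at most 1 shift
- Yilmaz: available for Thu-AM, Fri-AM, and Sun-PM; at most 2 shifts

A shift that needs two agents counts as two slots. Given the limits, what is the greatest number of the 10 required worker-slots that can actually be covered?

9

Total capacity across all agents is 2+1+1+2+1+2 = 9, and 10 slots are needed, so at most 9 can be filled.
An assignment achieving 9: Thu-AM→Yilmaz, Thu-PM→Pham, Fri-AM→Ferraro, Fri-PM→Delgado+Santos, Sat-AM→Singh, Sun-AM→Pham+Ferraro, Sun-PM→Yilmaz.
Loads: Pham 2/2, Delgado 1/1, Singh 1/1, Ferraro 2/2, Santos 1/1, Yilmaz 2/2.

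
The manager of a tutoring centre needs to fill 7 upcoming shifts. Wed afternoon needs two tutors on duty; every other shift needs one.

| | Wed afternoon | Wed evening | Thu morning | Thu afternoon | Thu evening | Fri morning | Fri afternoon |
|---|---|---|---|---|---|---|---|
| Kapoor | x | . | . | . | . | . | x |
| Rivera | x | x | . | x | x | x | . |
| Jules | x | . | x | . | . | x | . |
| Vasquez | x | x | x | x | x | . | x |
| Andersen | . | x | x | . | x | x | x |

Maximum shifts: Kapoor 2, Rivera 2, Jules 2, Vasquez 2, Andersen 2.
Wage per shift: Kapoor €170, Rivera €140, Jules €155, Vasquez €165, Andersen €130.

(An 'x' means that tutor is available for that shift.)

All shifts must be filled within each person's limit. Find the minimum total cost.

€1180

Picking the cheapest available tutor for each shift independently would cost €1085, but that ignores the shift limits.
An optimal schedule: Wed afternoon→Jules+Vasquez, Wed evening→Andersen, Thu morning→Andersen, Thu afternoon→Rivera, Thu evening→Rivera, Fri morning→Jules, Fri afternoon→Vasquez.
Total: 155 + 165 + 130 + 130 + 140 + 140 + 155 + 165 = €1180.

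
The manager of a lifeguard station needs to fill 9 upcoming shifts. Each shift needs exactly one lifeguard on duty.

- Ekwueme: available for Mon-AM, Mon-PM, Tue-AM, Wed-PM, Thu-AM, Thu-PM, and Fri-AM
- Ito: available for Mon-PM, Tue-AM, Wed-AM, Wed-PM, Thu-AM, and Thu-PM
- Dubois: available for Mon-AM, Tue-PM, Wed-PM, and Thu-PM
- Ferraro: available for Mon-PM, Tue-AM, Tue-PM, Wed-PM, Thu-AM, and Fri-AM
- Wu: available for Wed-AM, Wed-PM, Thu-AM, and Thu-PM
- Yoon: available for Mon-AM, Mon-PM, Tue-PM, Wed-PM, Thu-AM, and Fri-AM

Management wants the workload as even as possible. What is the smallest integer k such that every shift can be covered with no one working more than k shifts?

With 6 lifeguards and 9 worker-slots to fill, someone must work at least ⌈9/6⌉ = 2 shifts, so k ≥ 2.
k = 2 works: Mon-AM→Ekwueme, Mon-PM→Ito, Tue-AM→Ekwueme, Tue-PM→Dubois, Wed-AM→Ito, Wed-PM→Wu, Thu-AM→Ferraro, Thu-PM→Dubois, Fri-AM→Ferraro.
Loads: Ekwueme 2, Ito 2, Dubois 2, Ferraro 2, Wu 1, Yoon 0 — all ≤ 2.

2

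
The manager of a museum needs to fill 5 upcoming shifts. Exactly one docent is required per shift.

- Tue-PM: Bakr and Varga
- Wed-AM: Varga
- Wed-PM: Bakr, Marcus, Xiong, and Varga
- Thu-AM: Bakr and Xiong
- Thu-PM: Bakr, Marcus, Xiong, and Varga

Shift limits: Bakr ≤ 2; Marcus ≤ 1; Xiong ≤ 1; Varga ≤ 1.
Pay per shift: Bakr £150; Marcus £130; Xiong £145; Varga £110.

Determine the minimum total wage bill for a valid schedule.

Wed-AM can only be covered by Varga, so that assignment is forced.
Picking the cheapest available docent for each shift independently would cost £585, but that ignores the shift limits.
An optimal schedule: Tue-PM→Bakr, Wed-AM→Varga, Wed-PM→Marcus, Thu-AM→Bakr, Thu-PM→Xiong.
Total: 150 + 110 + 130 + 150 + 145 = £685.

£685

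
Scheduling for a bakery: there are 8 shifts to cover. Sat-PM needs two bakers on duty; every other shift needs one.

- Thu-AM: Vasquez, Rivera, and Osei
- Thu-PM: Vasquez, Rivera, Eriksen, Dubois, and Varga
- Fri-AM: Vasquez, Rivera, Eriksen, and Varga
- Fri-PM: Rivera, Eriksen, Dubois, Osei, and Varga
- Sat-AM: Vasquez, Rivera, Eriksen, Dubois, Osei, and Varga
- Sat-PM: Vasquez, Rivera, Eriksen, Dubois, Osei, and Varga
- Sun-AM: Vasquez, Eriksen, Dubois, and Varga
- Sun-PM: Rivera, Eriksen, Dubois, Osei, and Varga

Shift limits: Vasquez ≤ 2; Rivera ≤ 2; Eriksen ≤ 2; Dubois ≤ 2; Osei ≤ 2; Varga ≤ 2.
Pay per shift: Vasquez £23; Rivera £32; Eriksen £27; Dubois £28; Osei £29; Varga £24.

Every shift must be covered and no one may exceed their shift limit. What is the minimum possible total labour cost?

£233

Picking the cheapest available baker for each shift independently would cost £210, but that ignores the shift limits.
An optimal schedule: Thu-AM→Vasquez, Thu-PM→Varga, Fri-AM→Vasquez, Fri-PM→Eriksen, Sat-AM→Dubois, Sat-PM→Dubois+Osei, Sun-AM→Varga, Sun-PM→Eriksen.
Total: 23 + 24 + 23 + 27 + 28 + 28 + 29 + 24 + 27 = £233.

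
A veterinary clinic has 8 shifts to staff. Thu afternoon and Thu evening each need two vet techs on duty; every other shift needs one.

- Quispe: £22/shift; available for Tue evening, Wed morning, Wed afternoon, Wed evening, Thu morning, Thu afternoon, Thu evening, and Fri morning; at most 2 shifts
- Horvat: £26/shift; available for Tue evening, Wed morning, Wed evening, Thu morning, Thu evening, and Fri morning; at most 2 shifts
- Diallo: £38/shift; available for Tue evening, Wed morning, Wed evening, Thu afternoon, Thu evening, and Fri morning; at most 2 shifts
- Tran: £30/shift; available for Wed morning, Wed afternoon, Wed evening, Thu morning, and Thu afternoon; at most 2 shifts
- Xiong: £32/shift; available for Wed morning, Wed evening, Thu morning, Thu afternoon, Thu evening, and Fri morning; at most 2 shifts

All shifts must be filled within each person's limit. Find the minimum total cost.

£296

Picking the cheapest available vet tech for each shift independently would cost £232, but that ignores the shift limits.
An optimal schedule: Tue evening→Quispe, Wed morning→Diallo, Wed afternoon→Quispe, Wed evening→Tran, Thu morning→Horvat, Thu afternoon→Tran+Xiong, Thu evening→Diallo+Xiong, Fri morning→Horvat.
Total: 22 + 38 + 22 + 30 + 26 + 30 + 32 + 38 + 32 + 26 = £296.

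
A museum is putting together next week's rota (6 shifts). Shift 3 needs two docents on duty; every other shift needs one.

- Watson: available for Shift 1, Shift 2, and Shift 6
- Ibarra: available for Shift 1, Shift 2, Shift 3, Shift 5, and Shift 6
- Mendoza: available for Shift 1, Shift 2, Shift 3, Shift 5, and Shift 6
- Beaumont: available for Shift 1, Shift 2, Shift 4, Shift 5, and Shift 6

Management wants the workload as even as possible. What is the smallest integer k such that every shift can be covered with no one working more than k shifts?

With 4 docents and 7 worker-slots to fill, someone must work at least ⌈7/4⌉ = 2 shifts, so k ≥ 2.
k = 2 works: Shift 1→Watson, Shift 2→Watson, Shift 3→Ibarra+Mendoza, Shift 4→Beaumont, Shift 5→Ibarra, Shift 6→Mendoza.
Loads: Watson 2, Ibarra 2, Mendoza 2, Beaumont 1 — all ≤ 2.

2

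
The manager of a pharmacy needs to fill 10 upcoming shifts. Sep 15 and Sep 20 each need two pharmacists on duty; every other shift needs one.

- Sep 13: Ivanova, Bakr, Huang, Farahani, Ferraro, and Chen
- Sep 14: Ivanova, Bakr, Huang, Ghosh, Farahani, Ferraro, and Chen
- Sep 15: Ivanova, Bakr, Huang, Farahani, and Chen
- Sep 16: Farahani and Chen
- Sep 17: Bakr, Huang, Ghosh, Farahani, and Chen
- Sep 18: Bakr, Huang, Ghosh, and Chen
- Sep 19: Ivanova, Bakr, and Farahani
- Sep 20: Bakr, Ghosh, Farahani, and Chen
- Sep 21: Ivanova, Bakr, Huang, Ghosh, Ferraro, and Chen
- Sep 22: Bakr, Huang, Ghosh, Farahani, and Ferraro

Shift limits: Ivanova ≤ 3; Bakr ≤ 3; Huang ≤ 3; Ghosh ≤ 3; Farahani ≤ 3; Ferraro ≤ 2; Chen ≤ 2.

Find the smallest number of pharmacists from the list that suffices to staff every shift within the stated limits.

12 slots to fill and no one can take more than 3, so at least ⌈12/3⌉ = 4 pharmacists are needed.
Ivanova, Bakr, Huang, and Farahani alone can cover everything: Sep 13→Ivanova, Sep 14→Huang, Sep 15→Huang+Farahani, Sep 16→Farahani, Sep 17→Bakr, Sep 18→Bakr, Sep 19→Ivanova, Sep 20→Bakr+Farahani, Sep 21→Ivanova, Sep 22→Huang.

4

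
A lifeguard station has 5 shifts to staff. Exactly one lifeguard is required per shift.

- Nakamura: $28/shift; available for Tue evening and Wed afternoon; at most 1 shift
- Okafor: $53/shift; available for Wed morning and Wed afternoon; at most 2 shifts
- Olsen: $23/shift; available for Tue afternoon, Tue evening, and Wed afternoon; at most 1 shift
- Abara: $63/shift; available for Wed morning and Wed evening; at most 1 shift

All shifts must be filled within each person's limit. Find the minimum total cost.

Tue afternoon can only be covered by Olsen, so that assignment is forced.
Wed evening can only be covered by Abara, so that assignment is forced.
Picking the cheapest available lifeguard for each shift independently would cost $185, but that ignores the shift limits.
An optimal schedule: Tue afternoon→Olsen, Tue evening→Nakamura, Wed morning→Okafor, Wed afternoon→Okafor, Wed evening→Abara.
Total: 23 + 28 + 53 + 53 + 63 = $220.

$220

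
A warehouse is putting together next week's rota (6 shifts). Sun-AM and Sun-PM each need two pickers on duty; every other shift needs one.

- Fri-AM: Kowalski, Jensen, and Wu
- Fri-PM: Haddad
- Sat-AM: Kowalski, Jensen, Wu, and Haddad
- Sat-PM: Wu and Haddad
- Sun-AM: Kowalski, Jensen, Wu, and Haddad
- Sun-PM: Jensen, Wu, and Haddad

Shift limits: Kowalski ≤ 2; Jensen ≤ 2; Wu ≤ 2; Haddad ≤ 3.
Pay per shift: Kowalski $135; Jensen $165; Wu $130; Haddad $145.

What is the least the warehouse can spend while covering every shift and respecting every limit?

Fri-PM can only be covered by Haddad, so that assignment is forced.
Picking the cheapest available picker for each shift independently would cost $1075, but that ignores the shift limits.
An optimal schedule: Fri-AM→Wu, Fri-PM→Haddad, Sat-AM→Kowalski, Sat-PM→Wu, Sun-AM→Kowalski+Haddad, Sun-PM→Haddad+Jensen.
Total: 130 + 145 + 135 + 130 + 135 + 145 + 145 + 165 = $1130.

$1130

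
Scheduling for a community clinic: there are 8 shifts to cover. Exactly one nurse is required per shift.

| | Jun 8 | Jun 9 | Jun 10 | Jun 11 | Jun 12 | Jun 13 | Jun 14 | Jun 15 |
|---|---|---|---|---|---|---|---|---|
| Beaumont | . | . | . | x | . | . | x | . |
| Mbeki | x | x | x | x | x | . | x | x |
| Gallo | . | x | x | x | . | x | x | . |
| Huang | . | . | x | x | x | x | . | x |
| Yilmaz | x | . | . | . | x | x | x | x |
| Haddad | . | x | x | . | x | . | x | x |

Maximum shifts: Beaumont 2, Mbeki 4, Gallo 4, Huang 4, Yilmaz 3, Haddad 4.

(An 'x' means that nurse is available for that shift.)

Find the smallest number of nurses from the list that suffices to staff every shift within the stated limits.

8 slots to fill and no one can take more than 4, so at least ⌈8/4⌉ = 2 nurses are needed.
Mbeki and Gallo alone can cover everything: Jun 8→Mbeki, Jun 9→Mbeki, Jun 10→Gallo, Jun 11→Gallo, Jun 12→Mbeki, Jun 13→Gallo, Jun 14→Gallo, Jun 15→Mbeki.

2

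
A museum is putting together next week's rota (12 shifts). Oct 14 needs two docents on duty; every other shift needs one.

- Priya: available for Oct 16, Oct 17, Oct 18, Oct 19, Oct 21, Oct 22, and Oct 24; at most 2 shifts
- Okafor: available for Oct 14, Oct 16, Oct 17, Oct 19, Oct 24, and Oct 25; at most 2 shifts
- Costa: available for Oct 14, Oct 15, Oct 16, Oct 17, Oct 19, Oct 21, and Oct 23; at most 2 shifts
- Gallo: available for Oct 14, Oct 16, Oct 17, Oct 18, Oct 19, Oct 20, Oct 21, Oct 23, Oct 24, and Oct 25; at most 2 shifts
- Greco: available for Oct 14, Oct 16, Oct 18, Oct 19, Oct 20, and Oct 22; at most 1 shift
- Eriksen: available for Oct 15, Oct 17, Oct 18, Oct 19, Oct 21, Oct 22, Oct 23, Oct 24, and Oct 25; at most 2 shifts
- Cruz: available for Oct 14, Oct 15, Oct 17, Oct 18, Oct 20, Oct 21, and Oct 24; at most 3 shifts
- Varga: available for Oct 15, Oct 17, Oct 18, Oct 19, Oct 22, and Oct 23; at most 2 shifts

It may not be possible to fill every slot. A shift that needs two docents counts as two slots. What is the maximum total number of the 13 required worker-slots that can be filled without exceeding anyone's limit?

13

Total capacity across all docents is 2+2+2+2+1+2+3+2 = 16, and 13 slots are needed, so at most 13 can be filled.
An assignment achieving 13: Oct 14→Okafor+Gallo, Oct 15→Costa, Oct 16→Priya, Oct 17→Cruz, Oct 18→Greco, Oct 19→Varga, Oct 20→Gallo, Oct 21→Eriksen, Oct 22→Priya, Oct 23→Costa, Oct 24→Eriksen, Oct 25→Okafor.
Loads: Priya 2/2, Okafor 2/2, Costa 2/2, Gallo 2/2, Greco 1/1, Eriksen 2/2, Cruz 1/3, Varga 1/2.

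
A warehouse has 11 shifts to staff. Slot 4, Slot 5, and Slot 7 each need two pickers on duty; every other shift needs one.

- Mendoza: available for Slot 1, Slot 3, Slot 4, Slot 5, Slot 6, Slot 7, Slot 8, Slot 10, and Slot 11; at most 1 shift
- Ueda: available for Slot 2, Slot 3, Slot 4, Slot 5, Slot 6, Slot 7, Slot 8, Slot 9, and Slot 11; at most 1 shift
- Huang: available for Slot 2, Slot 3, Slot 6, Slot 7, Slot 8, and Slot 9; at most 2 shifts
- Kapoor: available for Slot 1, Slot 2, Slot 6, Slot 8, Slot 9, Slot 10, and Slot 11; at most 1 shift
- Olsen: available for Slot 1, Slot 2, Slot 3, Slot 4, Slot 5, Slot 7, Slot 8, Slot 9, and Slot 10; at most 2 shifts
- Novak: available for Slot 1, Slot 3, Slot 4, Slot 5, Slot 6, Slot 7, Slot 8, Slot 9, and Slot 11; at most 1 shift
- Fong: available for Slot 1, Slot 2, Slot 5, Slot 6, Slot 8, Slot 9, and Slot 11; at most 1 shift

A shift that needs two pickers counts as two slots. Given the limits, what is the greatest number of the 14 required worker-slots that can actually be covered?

Total capacity across all pickers is 1+1+2+1+2+1+1 = 9, and 14 slots are needed, so at most 9 can be filled.
An assignment achieving 9: Slot 1→Kapoor, Slot 2→Huang, Slot 3→Huang, Slot 4→Ueda+Olsen, Slot 5→Olsen+Novak, Slot 10→Mendoza, Slot 11→Fong.
Loads: Mendoza 1/1, Ueda 1/1, Huang 2/2, Kapoor 1/1, Olsen 2/2, Novak 1/1, Fong 1/1.

9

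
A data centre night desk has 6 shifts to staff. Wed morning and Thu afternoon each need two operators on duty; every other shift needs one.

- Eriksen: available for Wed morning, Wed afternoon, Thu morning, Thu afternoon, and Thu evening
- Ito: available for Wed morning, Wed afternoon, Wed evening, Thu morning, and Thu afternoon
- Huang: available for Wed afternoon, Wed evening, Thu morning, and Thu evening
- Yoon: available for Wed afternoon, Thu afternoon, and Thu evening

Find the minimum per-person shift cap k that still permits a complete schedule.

With 4 operators and 8 worker-slots to fill, someone must work at least ⌈8/4⌉ = 2 shifts, so k ≥ 2.
k = 2 works: Wed morning→Eriksen+Ito, Wed afternoon→Yoon, Wed evening→Ito, Thu morning→Huang, Thu afternoon→Eriksen+Yoon, Thu evening→Huang.
Loads: Eriksen 2, Ito 2, Huang 2, Yoon 2 — all ≤ 2.

2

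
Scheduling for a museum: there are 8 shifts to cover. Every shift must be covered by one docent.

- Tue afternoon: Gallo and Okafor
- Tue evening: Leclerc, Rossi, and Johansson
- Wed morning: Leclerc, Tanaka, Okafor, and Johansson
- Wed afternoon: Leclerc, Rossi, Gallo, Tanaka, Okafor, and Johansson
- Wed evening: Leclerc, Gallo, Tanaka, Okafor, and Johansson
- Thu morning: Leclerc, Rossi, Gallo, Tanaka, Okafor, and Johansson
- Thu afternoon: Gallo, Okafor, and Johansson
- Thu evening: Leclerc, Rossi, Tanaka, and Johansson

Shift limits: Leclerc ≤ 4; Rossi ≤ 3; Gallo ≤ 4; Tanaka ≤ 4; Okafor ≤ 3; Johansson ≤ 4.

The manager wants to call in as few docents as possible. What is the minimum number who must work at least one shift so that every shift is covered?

8 slots to fill and no one can take more than 4, so at least ⌈8/4⌉ = 2 docents are needed.
Leclerc and Gallo alone can cover everything: Tue afternoon→Gallo, Tue evening→Leclerc, Wed morning→Leclerc, Wed afternoon→Leclerc, Wed evening→Gallo, Thu morning→Gallo, Thu afternoon→Gallo, Thu evening→Leclerc.

2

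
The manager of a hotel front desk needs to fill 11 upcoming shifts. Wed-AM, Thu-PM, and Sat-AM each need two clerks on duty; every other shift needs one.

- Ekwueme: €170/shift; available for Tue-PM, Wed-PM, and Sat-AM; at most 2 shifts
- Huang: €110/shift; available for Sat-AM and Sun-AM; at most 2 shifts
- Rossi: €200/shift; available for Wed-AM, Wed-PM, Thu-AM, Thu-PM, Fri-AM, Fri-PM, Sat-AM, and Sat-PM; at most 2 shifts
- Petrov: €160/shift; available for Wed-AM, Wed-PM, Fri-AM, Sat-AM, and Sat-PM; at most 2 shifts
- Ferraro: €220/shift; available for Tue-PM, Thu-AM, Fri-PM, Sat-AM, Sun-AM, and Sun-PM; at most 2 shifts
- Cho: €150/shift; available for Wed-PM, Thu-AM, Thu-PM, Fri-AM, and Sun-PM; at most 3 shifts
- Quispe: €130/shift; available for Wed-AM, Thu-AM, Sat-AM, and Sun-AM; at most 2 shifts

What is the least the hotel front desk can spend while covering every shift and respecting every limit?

Thu-PM can only be covered by Rossi and Cho, so that assignment is forced.
Picking the cheapest available clerk for each shift independently would cost €2100, but that ignores the shift limits.
An optimal schedule: Tue-PM→Ekwueme, Wed-AM→Quispe+Petrov, Wed-PM→Ekwueme, Thu-AM→Quispe, Thu-PM→Cho+Rossi, Fri-AM→Cho, Fri-PM→Rossi, Sat-AM→Huang+Ferraro, Sat-PM→Petrov, Sun-AM→Huang, Sun-PM→Cho.
Total: 170 + 130 + 160 + 170 + 130 + 150 + 200 + 150 + 200 + 110 + 220 + 160 + 110 + 150 = €2210.

€2210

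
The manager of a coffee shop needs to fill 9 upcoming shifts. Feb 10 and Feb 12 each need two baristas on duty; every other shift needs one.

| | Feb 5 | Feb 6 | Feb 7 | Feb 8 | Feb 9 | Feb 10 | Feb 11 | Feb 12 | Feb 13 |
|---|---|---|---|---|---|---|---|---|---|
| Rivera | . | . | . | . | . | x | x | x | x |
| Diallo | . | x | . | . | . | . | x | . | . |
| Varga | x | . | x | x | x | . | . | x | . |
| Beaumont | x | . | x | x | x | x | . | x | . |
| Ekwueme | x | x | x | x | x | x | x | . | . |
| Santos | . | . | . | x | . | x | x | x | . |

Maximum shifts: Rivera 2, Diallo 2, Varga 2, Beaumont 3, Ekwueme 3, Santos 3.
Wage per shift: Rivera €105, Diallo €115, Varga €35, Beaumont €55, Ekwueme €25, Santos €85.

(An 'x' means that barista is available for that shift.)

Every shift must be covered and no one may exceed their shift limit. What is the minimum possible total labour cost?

€585

Feb 13 can only be covered by Rivera, so that assignment is forced.
Picking the cheapest available barista for each shift independently would cost €425, but that ignores the shift limits.
An optimal schedule: Feb 5→Ekwueme, Feb 6→Ekwueme, Feb 7→Ekwueme, Feb 8→Beaumont, Feb 9→Varga, Feb 10→Beaumont+Santos, Feb 11→Santos, Feb 12→Varga+Beaumont, Feb 13→Rivera.
Total: 25 + 25 + 25 + 55 + 35 + 55 + 85 + 85 + 35 + 55 + 105 = €585.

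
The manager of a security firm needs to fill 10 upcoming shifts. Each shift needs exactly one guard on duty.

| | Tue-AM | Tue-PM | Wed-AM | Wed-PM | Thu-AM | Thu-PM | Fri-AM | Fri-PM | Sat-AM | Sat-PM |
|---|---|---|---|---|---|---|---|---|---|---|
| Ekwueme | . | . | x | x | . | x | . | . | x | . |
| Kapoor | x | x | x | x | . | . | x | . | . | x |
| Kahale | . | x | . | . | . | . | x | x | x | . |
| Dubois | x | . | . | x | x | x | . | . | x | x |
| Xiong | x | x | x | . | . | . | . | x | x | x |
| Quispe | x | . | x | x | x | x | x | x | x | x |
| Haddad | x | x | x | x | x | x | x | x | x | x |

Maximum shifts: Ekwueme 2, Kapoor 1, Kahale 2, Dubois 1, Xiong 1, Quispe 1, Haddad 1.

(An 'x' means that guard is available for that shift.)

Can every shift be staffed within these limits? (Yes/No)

Total capacity is 2+1+2+1+1+1+1 = 9 but 10 worker-slots are needed — infeasible.

No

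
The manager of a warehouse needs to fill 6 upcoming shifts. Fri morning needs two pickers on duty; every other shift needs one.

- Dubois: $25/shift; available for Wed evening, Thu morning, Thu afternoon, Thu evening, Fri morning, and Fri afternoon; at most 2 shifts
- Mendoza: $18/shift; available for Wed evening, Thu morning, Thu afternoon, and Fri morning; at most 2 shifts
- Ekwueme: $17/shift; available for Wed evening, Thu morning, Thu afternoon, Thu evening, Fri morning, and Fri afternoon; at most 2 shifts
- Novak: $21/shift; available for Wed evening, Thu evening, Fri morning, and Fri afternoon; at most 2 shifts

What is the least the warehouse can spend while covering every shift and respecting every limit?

Picking the cheapest available picker for each shift independently would cost $120, but that ignores the shift limits.
An optimal schedule: Wed evening→Mendoza, Thu morning→Ekwueme, Thu afternoon→Ekwueme, Thu evening→Novak, Fri morning→Mendoza+Dubois, Fri afternoon→Novak.
Total: 18 + 17 + 17 + 21 + 18 + 25 + 21 = $137.

$137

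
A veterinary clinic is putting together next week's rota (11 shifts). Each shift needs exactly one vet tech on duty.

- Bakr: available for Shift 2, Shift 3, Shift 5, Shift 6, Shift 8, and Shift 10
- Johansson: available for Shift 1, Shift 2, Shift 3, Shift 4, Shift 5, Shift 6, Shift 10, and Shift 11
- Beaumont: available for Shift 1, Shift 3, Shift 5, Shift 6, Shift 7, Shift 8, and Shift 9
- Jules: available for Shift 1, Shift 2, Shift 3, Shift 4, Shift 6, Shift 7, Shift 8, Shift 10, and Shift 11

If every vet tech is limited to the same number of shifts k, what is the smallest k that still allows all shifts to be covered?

3

With 4 vet techs and 11 worker-slots to fill, someone must work at least ⌈11/4⌉ = 3 shifts, so k ≥ 3.
k = 3 works: Shift 1→Johansson, Shift 2→Bakr, Shift 3→Beaumont, Shift 4→Johansson, Shift 5→Bakr, Shift 6→Jules, Shift 7→Beaumont, Shift 8→Bakr, Shift 9→Beaumont, Shift 10→Jules, Shift 11→Johansson.
Loads: Bakr 3, Johansson 3, Beaumont 3, Jules 2 — all ≤ 3.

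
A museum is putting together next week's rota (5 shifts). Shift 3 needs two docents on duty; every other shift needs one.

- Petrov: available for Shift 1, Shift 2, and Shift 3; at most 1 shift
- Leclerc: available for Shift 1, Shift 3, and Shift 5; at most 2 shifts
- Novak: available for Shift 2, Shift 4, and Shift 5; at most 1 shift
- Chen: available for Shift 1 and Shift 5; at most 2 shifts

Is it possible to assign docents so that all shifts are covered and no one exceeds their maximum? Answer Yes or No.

Total capacity is 6 and 6 slots are needed, so capacity alone doesn't rule it out.
Shifts {Shift 2, Shift 3, Shift 4} need 4 worker-slots in total, but the docents available for any of those shifts (Petrov, Leclerc, and Novak) can supply at most 3 among them. So no valid schedule exists.

No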